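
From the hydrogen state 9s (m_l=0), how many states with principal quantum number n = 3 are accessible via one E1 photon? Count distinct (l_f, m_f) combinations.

3

E1 requires Δl = ±1, so l_f ∈ {-1, 1}; with 0 ≤ l_f ≤ n_f−1 = 2, the allowed l_f values are {1}.
For l_f = 1: m_f ∈ {m_i−1, m_i, m_i+1} ∩ [−1, 1] = {-1, 0, 1} → 3 states.
Total: 3.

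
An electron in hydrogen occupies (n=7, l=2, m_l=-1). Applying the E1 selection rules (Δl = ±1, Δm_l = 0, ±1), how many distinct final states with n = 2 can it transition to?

E1 requires Δl = ±1, so l_f ∈ {1, 3}; with 0 ≤ l_f ≤ n_f−1 = 1, the allowed l_f values are {1}.
For l_f = 1: m_f ∈ {m_i−1, m_i, m_i+1} ∩ [−1, 1] = {-1, 0} → 2 states.
Total: 2.

2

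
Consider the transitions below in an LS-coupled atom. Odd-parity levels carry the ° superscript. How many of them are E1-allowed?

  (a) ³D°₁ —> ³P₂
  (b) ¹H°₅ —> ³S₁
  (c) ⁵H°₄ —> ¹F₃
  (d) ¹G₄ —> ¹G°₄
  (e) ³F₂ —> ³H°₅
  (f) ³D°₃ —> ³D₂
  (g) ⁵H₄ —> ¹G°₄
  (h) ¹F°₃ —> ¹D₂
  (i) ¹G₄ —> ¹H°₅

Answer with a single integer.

(a) allowed
(b) forbidden (ΔS, ΔL, ΔJ fail)
(c) forbidden (ΔS, ΔL fail)
(d) allowed
(e) forbidden (ΔL, ΔJ fail)
(f) allowed
(g) forbidden (ΔS fails)
(h) allowed
(i) allowed
Total allowed: 5 of 9.

5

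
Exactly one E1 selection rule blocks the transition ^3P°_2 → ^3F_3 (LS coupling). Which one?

the ΔL = 0, ±1 rule

Reading off the term symbols: S 1→1, L 1→3, J 2→3, parity odd→even.
ΔL = 0, ±1 (not L=0↔0): L: 1 → 3, ΔL = +2 — violated.
ΔS = 0: S: 1 → 1 — satisfied.
Parity must change: odd → even — satisfied.
ΔJ = 0, ±1 (not J=0↔0): J: 2 → 3, ΔJ = +1 — satisfied.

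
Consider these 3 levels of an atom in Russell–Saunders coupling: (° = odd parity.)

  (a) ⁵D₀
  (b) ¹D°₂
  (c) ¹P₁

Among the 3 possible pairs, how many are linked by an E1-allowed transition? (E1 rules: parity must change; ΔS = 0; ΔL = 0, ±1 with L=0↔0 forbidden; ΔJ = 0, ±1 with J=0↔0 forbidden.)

1

(a)–(b): forbidden (ΔS, ΔJ).
(a)–(c): forbidden (parity, ΔS).
(b)–(c): allowed.
Allowed pairs: 1 of 3.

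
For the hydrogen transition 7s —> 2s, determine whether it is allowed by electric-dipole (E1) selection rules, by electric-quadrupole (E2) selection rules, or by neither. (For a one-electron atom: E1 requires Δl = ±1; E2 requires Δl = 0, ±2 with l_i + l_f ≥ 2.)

Δl = 0 − 0 = +0; l_i + l_f = 0.
E1 (Δl = ±1): not satisfied.
E2 (Δl = 0,±2, l_i+l_f ≥ 2): not satisfied.

neither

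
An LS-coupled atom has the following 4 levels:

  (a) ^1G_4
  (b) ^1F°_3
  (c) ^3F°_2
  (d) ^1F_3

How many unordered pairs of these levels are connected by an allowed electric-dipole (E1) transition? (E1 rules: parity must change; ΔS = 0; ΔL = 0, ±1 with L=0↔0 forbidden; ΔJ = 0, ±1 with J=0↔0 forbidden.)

(a)–(b): allowed.
(a)–(c): forbidden (ΔS, ΔJ).
(a)–(d): forbidden (parity).
(b)–(c): forbidden (parity, ΔS).
(b)–(d): allowed.
(c)–(d): forbidden (ΔS).
Allowed pairs: 2 of 6.

2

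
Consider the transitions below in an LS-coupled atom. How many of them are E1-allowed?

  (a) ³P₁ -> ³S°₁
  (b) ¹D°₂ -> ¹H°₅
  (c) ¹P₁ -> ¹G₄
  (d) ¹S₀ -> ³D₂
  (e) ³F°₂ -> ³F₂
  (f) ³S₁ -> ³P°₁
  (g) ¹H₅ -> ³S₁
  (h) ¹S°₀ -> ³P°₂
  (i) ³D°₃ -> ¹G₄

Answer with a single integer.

3

(a) allowed
(b) forbidden (parity, ΔL, ΔJ fail)
(c) forbidden (parity, ΔL, ΔJ fail)
(d) forbidden (parity, ΔS, ΔL, ΔJ fail)
(e) allowed
(f) allowed
(g) forbidden (parity, ΔS, ΔL, ΔJ fail)
(h) forbidden (parity, ΔS, ΔJ fail)
(i) forbidden (ΔS, ΔL fail)
Total allowed: 3 of 9.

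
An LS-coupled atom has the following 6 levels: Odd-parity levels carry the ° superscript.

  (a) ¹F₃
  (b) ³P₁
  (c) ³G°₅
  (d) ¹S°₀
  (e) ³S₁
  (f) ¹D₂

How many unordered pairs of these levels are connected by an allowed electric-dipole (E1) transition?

(a)–(b): forbidden (parity, ΔS, ΔL, ΔJ).
(a)–(c): forbidden (ΔS, ΔJ).
(a)–(d): forbidden (ΔL, ΔJ).
(a)–(e): forbidden (parity, ΔS, ΔL, ΔJ).
(a)–(f): forbidden (parity).
(b)–(c): forbidden (ΔL, ΔJ).
(b)–(d): forbidden (ΔS).
(b)–(e): forbidden (parity).
(b)–(f): forbidden (parity, ΔS).
(c)–(d): forbidden (parity, ΔS, ΔL, ΔJ).
(c)–(e): forbidden (ΔL, ΔJ).
(c)–(f): forbidden (ΔS, ΔL, ΔJ).
(d)–(e): forbidden (ΔS, ΔL).
(d)–(f): forbidden (ΔL, ΔJ).
(e)–(f): forbidden (parity, ΔS, ΔL).
Allowed pairs: 0 of 15.

0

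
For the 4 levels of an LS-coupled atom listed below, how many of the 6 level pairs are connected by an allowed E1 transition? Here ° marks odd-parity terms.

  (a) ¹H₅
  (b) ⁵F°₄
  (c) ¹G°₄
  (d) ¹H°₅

(a)–(b): forbidden (ΔS, ΔL).
(a)–(c): allowed.
(a)–(d): allowed.
(b)–(c): forbidden (parity, ΔS).
(b)–(d): forbidden (parity, ΔS, ΔL).
(c)–(d): forbidden (parity).
Allowed pairs: 2 of 6.

2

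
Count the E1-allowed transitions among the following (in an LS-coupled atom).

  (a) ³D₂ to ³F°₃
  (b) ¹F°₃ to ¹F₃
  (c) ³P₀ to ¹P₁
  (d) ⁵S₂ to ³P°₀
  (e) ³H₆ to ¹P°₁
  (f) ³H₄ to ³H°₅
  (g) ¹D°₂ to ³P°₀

(a) allowed
(b) allowed
(c) forbidden (parity, ΔS fail)
(d) forbidden (ΔS, ΔJ fail)
(e) forbidden (ΔS, ΔL, ΔJ fail)
(f) allowed
(g) forbidden (parity, ΔS, ΔJ fail)
Total allowed: 3 of 7.

3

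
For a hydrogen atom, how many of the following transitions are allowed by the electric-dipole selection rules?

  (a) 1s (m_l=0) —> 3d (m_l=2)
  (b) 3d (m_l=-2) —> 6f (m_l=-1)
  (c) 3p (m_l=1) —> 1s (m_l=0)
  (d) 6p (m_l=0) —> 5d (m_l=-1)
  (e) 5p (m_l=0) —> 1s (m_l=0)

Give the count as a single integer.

4

(a) forbidden — Δl = +2 (E1 requires Δl = ±1); Δm_l = +2 (E1 requires Δm_l = 0, ±1)
(b) allowed
(c) allowed
(d) allowed
(e) allowed
Total allowed: 4 of 5.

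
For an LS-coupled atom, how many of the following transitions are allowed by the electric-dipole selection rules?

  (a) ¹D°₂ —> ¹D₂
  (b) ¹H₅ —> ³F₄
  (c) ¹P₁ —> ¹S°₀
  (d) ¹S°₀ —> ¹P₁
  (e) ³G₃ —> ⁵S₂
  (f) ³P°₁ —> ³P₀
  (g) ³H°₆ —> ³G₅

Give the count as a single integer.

5

(a) allowed
(b) forbidden (parity, ΔS, ΔL fail)
(c) allowed
(d) allowed
(e) forbidden (parity, ΔS, ΔL fail)
(f) allowed
(g) allowed
Total allowed: 5 of 7.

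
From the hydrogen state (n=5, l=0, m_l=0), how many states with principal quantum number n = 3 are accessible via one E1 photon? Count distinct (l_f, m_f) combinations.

E1 requires Δl = ±1, so l_f ∈ {-1, 1}; with 0 ≤ l_f ≤ n_f−1 = 2, the allowed l_f values are {1}.
For l_f = 1: m_f ∈ {m_i−1, m_i, m_i+1} ∩ [−1, 1] = {-1, 0, 1} → 3 states.
Total: 3.

3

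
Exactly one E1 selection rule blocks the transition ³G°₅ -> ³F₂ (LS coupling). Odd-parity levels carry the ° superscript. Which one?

ΔS = 0: S: 1 → 1 — ok.
Parity must change: odd → even — ok.
ΔL = 0, ±1 (not L=0↔0): L: 4 → 3, ΔL = -1 — ok.
ΔJ = 0, ±1 (not J=0↔0): J: 5 → 2, ΔJ = -3 — fails.

the ΔJ = 0, ±1 rule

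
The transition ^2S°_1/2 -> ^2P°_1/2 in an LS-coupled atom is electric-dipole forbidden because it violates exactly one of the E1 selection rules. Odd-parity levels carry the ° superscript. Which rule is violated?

Parity must change: odd → odd — fails.
ΔS = 0: S: 1/2 → 1/2 — passes.
ΔL = 0, ±1 (not L=0↔0): L: 0 → 1, ΔL = +1 — passes.
ΔJ = 0, ±1 (not J=0↔0): J: 1/2 → 1/2, ΔJ = +0 — passes.

parity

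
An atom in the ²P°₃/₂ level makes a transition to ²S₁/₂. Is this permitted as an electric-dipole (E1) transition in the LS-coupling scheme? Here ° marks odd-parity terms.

allowed

Reading off the term symbols: S 1/2→1/2, L 1→0, J 3/2→1/2, parity odd→even.
ΔJ = 0, ±1 (not J=0↔0): J: 3/2 → 1/2, ΔJ = -1 — ✓.
Parity must change: odd → even — ✓.
ΔL = 0, ±1 (not L=0↔0): L: 1 → 0, ΔL = -1 — ✓.
ΔS = 0: S: 1/2 → 1/2 — ✓.
All four E1 rules are satisfied.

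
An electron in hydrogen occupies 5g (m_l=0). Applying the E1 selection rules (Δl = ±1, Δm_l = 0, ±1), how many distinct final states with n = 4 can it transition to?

E1 requires Δl = ±1, so l_f ∈ {3, 5}; with 0 ≤ l_f ≤ n_f−1 = 3, the allowed l_f values are {3}.
For l_f = 3: m_f ∈ {m_i−1, m_i, m_i+1} ∩ [−3, 3] = {-1, 0, 1} → 3 states.
Total: 3.

3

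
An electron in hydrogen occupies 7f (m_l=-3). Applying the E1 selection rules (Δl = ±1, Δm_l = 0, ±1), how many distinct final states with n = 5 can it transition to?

E1 requires Δl = ±1, so l_f ∈ {2, 4}; with 0 ≤ l_f ≤ n_f−1 = 4, the allowed l_f values are {2, 4}.
For l_f = 2: m_f ∈ {m_i−1, m_i, m_i+1} ∩ [−2, 2] = {-2} → 1 state.
For l_f = 4: m_f ∈ {m_i−1, m_i, m_i+1} ∩ [−4, 4] = {-4, -3, -2} → 3 states.
Total: 4.

4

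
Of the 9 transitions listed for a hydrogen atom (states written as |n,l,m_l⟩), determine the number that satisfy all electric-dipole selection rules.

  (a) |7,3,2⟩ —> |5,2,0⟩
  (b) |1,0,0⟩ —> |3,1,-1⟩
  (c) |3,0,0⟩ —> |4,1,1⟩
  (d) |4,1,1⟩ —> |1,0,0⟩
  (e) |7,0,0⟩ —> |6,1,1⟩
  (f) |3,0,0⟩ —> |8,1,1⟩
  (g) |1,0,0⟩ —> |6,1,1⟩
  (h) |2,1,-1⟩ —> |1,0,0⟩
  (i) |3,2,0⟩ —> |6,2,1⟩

7

(a) forbidden — Δm_l = -2 (E1 requires Δm_l = 0, ±1)
(b) allowed
(c) allowed
(d) allowed
(e) allowed
(f) allowed
(g) allowed
(h) allowed
(i) forbidden — Δl = +0 (E1 requires Δl = ±1)
Total allowed: 7 of 9.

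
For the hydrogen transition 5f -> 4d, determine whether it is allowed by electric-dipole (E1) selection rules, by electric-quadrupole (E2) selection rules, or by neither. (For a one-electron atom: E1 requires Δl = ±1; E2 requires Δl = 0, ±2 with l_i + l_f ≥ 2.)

E1

Δl = 2 − 3 = -1; l_i + l_f = 5.
E1 (Δl = ±1): satisfied.
E2 (Δl = 0,±2, l_i+l_f ≥ 2): not satisfied.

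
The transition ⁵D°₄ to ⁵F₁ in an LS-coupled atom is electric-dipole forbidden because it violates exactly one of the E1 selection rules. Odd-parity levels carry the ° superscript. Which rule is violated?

ΔS = 0: S: 2 → 2 — passes.
ΔJ = 0, ±1 (not J=0↔0): J: 4 → 1, ΔJ = -3 — fails.
ΔL = 0, ±1 (not L=0↔0): L: 2 → 3, ΔL = +1 — passes.
Parity must change: odd → even — passes.

the ΔJ = 0, ±1 rule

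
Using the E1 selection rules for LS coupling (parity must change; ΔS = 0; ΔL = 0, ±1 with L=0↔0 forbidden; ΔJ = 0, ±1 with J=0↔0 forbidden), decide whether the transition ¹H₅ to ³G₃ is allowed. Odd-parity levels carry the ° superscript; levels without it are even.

forbidden

Parity must change: even → even — fails.
ΔS = 0: S: 0 → 1 — fails.
ΔL = 0, ±1 (not L=0↔0): L: 5 → 4, ΔL = -1 — passes.
ΔJ = 0, ±1 (not J=0↔0): J: 5 → 3, ΔJ = -2 — fails.
Rule(s) violated: parity, ΔS, ΔJ.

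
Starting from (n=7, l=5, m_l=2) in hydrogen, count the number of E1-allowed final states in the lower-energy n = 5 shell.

E1 requires Δl = ±1, so l_f ∈ {4, 6}; with 0 ≤ l_f ≤ n_f−1 = 4, the allowed l_f values are {4}.
For l_f = 4: m_f ∈ {m_i−1, m_i, m_i+1} ∩ [−4, 4] = {1, 2, 3} → 3 states.
Total: 3.

3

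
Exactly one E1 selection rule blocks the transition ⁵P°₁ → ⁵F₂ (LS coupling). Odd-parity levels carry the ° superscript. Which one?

Parity must change: odd → even — satisfied.
ΔS = 0: S: 2 → 2 — satisfied.
ΔL = 0, ±1 (not L=0↔0): L: 1 → 3, ΔL = +2 — violated.
ΔJ = 0, ±1 (not J=0↔0): J: 1 → 2, ΔJ = +1 — satisfied.

the ΔL = 0, ±1 rule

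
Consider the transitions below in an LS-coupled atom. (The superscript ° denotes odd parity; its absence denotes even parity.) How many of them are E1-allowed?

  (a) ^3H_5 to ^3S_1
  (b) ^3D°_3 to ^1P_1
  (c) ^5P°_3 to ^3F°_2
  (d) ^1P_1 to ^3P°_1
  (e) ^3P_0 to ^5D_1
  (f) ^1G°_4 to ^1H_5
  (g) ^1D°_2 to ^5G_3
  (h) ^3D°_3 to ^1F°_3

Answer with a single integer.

1

(a) forbidden (parity, ΔL, ΔJ fail)
(b) forbidden (ΔS, ΔJ fail)
(c) forbidden (parity, ΔS, ΔL fail)
(d) forbidden (ΔS fails)
(e) forbidden (parity, ΔS fail)
(f) allowed
(g) forbidden (ΔS, ΔL fail)
(h) forbidden (parity, ΔS fail)
Total allowed: 1 of 8.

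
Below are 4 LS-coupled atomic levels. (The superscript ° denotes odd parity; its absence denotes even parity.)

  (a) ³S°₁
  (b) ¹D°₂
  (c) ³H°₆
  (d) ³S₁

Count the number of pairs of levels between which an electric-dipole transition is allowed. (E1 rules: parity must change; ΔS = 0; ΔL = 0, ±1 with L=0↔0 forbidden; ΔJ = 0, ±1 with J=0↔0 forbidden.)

0

(a)–(b): forbidden (parity, ΔS, ΔL).
(a)–(c): forbidden (parity, ΔL, ΔJ).
(a)–(d): forbidden (ΔL).
(b)–(c): forbidden (parity, ΔS, ΔL, ΔJ).
(b)–(d): forbidden (ΔS, ΔL).
(c)–(d): forbidden (ΔL, ΔJ).
Allowed pairs: 0 of 6.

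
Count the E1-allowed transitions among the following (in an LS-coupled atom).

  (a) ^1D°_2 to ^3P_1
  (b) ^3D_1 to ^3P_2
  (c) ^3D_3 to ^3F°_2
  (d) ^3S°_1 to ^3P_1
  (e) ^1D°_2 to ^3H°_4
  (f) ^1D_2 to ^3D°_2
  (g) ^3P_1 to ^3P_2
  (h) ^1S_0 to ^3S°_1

2

(a) forbidden (ΔS fails)
(b) forbidden (parity fails)
(c) allowed
(d) allowed
(e) forbidden (parity, ΔS, ΔL, ΔJ fail)
(f) forbidden (ΔS fails)
(g) forbidden (parity fails)
(h) forbidden (ΔS, ΔL fail)
Total allowed: 2 of 8.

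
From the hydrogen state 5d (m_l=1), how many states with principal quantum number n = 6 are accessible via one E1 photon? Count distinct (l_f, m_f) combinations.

5

E1 requires Δl = ±1, so l_f ∈ {1, 3}; with 0 ≤ l_f ≤ n_f−1 = 5, the allowed l_f values are {1, 3}.
For l_f = 1: m_f ∈ {m_i−1, m_i, m_i+1} ∩ [−1, 1] = {0, 1} → 2 states.
For l_f = 3: m_f ∈ {m_i−1, m_i, m_i+1} ∩ [−3, 3] = {0, 1, 2} → 3 states.
Total: 5.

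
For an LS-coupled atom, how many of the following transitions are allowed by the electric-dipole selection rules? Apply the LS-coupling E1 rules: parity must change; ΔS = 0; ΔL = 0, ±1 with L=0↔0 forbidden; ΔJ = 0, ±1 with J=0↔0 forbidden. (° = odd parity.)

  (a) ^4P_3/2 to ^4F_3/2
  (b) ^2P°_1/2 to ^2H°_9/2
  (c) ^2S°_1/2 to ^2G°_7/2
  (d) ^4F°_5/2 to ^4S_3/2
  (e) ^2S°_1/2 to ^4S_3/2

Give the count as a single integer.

(a) forbidden (parity, ΔL fail)
(b) forbidden (parity, ΔL, ΔJ fail)
(c) forbidden (parity, ΔL, ΔJ fail)
(d) forbidden (ΔL fails)
(e) forbidden (ΔS, ΔL fail)
Total allowed: 0 of 5.

0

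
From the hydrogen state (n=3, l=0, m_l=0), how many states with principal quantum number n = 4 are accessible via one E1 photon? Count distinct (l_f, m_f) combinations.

E1 requires Δl = ±1, so l_f ∈ {-1, 1}; with 0 ≤ l_f ≤ n_f−1 = 3, the allowed l_f values are {1}.
For l_f = 1: m_f ∈ {m_i−1, m_i, m_i+1} ∩ [−1, 1] = {-1, 0, 1} → 3 states.
Total: 3.

3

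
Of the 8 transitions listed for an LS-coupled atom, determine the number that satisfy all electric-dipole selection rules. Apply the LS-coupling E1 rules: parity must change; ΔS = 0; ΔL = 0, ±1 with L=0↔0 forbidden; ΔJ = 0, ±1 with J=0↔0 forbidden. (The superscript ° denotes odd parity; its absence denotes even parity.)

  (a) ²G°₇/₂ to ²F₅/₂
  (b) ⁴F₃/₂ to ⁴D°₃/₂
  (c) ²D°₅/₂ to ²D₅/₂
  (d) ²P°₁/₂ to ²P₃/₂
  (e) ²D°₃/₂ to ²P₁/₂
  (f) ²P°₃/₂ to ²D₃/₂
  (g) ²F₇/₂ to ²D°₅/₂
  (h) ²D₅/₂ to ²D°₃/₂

8

(a) allowed
(b) allowed
(c) allowed
(d) allowed
(e) allowed
(f) allowed
(g) allowed
(h) allowed
Total allowed: 8 of 8.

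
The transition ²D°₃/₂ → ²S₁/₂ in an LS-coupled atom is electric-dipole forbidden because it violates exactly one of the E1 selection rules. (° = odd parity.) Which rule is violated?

Initial level: S=1/2, L=2, J=3/2, parity odd. Final level: S=1/2, L=0, J=1/2, parity even.
Parity must change: odd → even — satisfied.
ΔS = 0: S: 1/2 → 1/2 — satisfied.
ΔL = 0, ±1 (not L=0↔0): L: 2 → 0, ΔL = -2 — violated.
ΔJ = 0, ±1 (not J=0↔0): J: 3/2 → 1/2, ΔJ = -1 — satisfied.

the ΔL = 0, ±1 rule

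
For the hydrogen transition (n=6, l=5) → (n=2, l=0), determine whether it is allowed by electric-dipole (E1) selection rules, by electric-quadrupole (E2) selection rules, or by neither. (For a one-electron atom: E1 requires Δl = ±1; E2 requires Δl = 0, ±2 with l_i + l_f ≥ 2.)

neither

Δl = 0 − 5 = -5; l_i + l_f = 5.
E1 (Δl = ±1): not satisfied.
E2 (Δl = 0,±2, l_i+l_f ≥ 2): not satisfied.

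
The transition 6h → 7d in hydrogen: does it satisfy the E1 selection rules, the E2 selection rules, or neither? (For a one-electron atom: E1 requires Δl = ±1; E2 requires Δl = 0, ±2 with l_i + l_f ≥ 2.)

Δl = 2 − 5 = -3; l_i + l_f = 7.
E1 (Δl = ±1): not satisfied.
E2 (Δl = 0,±2, l_i+l_f ≥ 2): not satisfied.

neither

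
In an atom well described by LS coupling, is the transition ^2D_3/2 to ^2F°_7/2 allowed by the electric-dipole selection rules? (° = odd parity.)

forbidden

Reading off the term symbols: S 1/2→1/2, L 2→3, J 3/2→7/2, parity even→odd.
Parity must change: even → odd — passes.
ΔS = 0: S: 1/2 → 1/2 — passes.
ΔL = 0, ±1 (not L=0↔0): L: 2 → 3, ΔL = +1 — passes.
ΔJ = 0, ±1 (not J=0↔0): J: 3/2 → 7/2, ΔJ = +2 — fails.
Rule(s) violated: ΔJ.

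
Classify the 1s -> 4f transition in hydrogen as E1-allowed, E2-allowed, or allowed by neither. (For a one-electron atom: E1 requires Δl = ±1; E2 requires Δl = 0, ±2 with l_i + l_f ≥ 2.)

neither

Δl = 3 − 0 = +3; l_i + l_f = 3.
E1 (Δl = ±1): not satisfied.
E2 (Δl = 0,±2, l_i+l_f ≥ 2): not satisfied.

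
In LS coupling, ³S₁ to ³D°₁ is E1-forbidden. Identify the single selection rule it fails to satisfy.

Reading off the term symbols: S 1→1, L 0→2, J 1→1, parity even→odd.
Parity must change: even → odd — ok.
ΔS = 0: S: 1 → 1 — ok.
ΔL = 0, ±1 (not L=0↔0): L: 0 → 2, ΔL = +2 — fails.
ΔJ = 0, ±1 (not J=0↔0): J: 1 → 1, ΔJ = +0 — ok.

the ΔL = 0, ±1 rule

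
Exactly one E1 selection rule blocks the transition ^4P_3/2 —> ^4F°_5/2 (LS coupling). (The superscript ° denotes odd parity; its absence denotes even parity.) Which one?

the ΔL = 0, ±1 rule

Parity must change: even → odd — ok.
ΔS = 0: S: 3/2 → 3/2 — ok.
ΔL = 0, ±1 (not L=0↔0): L: 1 → 3, ΔL = +2 — fails.
ΔJ = 0, ±1 (not J=0↔0): J: 3/2 → 5/2, ΔJ = +1 — ok.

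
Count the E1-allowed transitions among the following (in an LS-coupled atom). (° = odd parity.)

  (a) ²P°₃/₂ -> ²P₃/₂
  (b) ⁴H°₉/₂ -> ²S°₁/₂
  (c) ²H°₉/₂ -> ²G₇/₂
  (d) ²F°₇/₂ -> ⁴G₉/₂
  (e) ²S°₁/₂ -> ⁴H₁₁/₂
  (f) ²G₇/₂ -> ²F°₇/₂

(a) allowed
(b) forbidden (parity, ΔS, ΔL, ΔJ fail)
(c) allowed
(d) forbidden (ΔS fails)
(e) forbidden (ΔS, ΔL, ΔJ fail)
(f) allowed
Total allowed: 3 of 6.

3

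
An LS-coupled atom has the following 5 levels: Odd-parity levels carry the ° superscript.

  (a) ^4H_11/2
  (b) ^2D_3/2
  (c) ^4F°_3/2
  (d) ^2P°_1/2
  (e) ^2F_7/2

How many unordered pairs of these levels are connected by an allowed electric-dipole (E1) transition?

1

(a)–(b): forbidden (parity, ΔS, ΔL, ΔJ).
(a)–(c): forbidden (ΔL, ΔJ).
(a)–(d): forbidden (ΔS, ΔL, ΔJ).
(a)–(e): forbidden (parity, ΔS, ΔL, ΔJ).
(b)–(c): forbidden (ΔS).
(b)–(d): allowed.
(b)–(e): forbidden (parity, ΔJ).
(c)–(d): forbidden (parity, ΔS, ΔL).
(c)–(e): forbidden (ΔS, ΔJ).
(d)–(e): forbidden (ΔL, ΔJ).
Allowed pairs: 1 of 10.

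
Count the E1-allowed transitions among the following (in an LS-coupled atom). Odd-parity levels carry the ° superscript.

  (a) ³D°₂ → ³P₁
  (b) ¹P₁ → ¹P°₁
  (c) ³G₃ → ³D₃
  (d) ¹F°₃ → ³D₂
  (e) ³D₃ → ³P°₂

3

(a) allowed
(b) allowed
(c) forbidden (parity, ΔL fail)
(d) forbidden (ΔS fails)
(e) allowed
Total allowed: 3 of 5.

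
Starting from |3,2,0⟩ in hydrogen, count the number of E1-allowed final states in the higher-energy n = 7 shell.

6

E1 requires Δl = ±1, so l_f ∈ {1, 3}; with 0 ≤ l_f ≤ n_f−1 = 6, the allowed l_f values are {1, 3}.
For l_f = 1: m_f ∈ {m_i−1, m_i, m_i+1} ∩ [−1, 1] = {-1, 0, 1} → 3 states.
For l_f = 3: m_f ∈ {m_i−1, m_i, m_i+1} ∩ [−3, 3] = {-1, 0, 1} → 3 states.
Total: 6.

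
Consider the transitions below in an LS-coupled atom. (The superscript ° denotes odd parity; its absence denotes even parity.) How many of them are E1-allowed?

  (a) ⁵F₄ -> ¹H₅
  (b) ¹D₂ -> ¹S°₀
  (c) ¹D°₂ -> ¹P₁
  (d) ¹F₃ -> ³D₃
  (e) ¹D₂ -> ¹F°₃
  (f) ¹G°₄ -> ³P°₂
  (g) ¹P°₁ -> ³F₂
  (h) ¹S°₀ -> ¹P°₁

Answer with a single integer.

2

(a) forbidden (parity, ΔS, ΔL fail)
(b) forbidden (ΔL, ΔJ fail)
(c) allowed
(d) forbidden (parity, ΔS fail)
(e) allowed
(f) forbidden (parity, ΔS, ΔL, ΔJ fail)
(g) forbidden (ΔS, ΔL fail)
(h) forbidden (parity fails)
Total allowed: 2 of 8.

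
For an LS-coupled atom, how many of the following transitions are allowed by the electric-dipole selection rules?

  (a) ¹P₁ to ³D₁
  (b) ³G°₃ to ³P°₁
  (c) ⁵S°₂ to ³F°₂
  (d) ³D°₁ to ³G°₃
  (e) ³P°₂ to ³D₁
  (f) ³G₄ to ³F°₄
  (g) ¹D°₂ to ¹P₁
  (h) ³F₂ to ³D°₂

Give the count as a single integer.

(a) forbidden (parity, ΔS fail)
(b) forbidden (parity, ΔL, ΔJ fail)
(c) forbidden (parity, ΔS, ΔL fail)
(d) forbidden (parity, ΔL, ΔJ fail)
(e) allowed
(f) allowed
(g) allowed
(h) allowed
Total allowed: 4 of 8.

4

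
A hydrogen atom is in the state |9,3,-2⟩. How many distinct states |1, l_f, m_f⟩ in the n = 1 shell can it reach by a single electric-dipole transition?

E1 requires l_f ∈ {2, 4}, but neither lies in [0, 0], so no final state is reachable.
Total: 0.

0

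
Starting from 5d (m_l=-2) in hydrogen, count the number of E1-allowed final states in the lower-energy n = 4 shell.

4

E1 requires Δl = ±1, so l_f ∈ {1, 3}; with 0 ≤ l_f ≤ n_f−1 = 3, the allowed l_f values are {1, 3}.
For l_f = 1: m_f ∈ {m_i−1, m_i, m_i+1} ∩ [−1, 1] = {-1} → 1 state.
For l_f = 3: m_f ∈ {m_i−1, m_i, m_i+1} ∩ [−3, 3] = {-3, -2, -1} → 3 states.
Total: 4.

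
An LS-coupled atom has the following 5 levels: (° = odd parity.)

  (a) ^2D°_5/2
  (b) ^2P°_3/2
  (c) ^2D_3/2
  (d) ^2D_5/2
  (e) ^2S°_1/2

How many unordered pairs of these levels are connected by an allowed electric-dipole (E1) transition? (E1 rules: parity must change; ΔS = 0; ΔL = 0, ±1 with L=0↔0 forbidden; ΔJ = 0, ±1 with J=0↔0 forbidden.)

4

(a)–(b): forbidden (parity).
(a)–(c): allowed.
(a)–(d): allowed.
(a)–(e): forbidden (parity, ΔL, ΔJ).
(b)–(c): allowed.
(b)–(d): allowed.
(b)–(e): forbidden (parity).
(c)–(d): forbidden (parity).
(c)–(e): forbidden (ΔL).
(d)–(e): forbidden (ΔL, ΔJ).
Allowed pairs: 4 of 10.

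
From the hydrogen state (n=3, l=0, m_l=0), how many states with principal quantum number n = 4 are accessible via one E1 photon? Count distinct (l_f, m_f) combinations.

E1 requires Δl = ±1, so l_f ∈ {-1, 1}; with 0 ≤ l_f ≤ n_f−1 = 3, the allowed l_f values are {1}.
For l_f = 1: m_f ∈ {m_i−1, m_i, m_i+1} ∩ [−1, 1] = {-1, 0, 1} → 3 states.
Total: 3.

3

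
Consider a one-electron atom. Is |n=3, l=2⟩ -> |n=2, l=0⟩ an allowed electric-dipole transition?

Initial l = 2, final l = 0, so Δl = -2. E1 requires Δl = ±1: fails.
The transition is electric-dipole forbidden.

forbidden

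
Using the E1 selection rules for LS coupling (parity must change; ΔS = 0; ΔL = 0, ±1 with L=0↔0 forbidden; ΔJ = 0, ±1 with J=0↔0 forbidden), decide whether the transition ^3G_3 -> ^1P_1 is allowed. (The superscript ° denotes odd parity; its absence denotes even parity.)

Initial level: S=1, L=4, J=3, parity even. Final level: S=0, L=1, J=1, parity even.
Parity must change: even → even — violated.
ΔS = 0: S: 1 → 0 — violated.
ΔL = 0, ±1 (not L=0↔0): L: 4 → 1, ΔL = -3 — violated.
ΔJ = 0, ±1 (not J=0↔0): J: 3 → 1, ΔJ = -2 — violated.
Rule(s) violated: parity, ΔS, ΔL, ΔJ.

forbidden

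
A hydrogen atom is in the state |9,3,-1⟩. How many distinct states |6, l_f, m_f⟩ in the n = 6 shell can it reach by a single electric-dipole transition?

6

E1 requires Δl = ±1, so l_f ∈ {2, 4}; with 0 ≤ l_f ≤ n_f−1 = 5, the allowed l_f values are {2, 4}.
For l_f = 2: m_f ∈ {m_i−1, m_i, m_i+1} ∩ [−2, 2] = {-2, -1, 0} → 3 states.
For l_f = 4: m_f ∈ {m_i−1, m_i, m_i+1} ∩ [−4, 4] = {-2, -1, 0} → 3 states.
Total: 6.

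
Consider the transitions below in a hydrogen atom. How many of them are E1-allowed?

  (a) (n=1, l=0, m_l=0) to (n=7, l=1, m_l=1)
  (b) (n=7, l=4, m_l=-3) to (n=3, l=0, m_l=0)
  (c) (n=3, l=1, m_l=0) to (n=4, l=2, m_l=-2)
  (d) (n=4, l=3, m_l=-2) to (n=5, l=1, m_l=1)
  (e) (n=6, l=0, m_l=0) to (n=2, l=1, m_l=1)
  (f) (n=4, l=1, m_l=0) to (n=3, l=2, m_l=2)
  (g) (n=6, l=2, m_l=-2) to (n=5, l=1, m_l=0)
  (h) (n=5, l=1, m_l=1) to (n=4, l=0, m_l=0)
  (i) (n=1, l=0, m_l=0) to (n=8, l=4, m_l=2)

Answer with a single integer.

3

(a) allowed
(b) forbidden — Δl = -4 (E1 requires Δl = ±1); Δm_l = +3 (E1 requires Δm_l = 0, ±1)
(c) forbidden — Δm_l = -2 (E1 requires Δm_l = 0, ±1)
(d) forbidden — Δl = -2 (E1 requires Δl = ±1); Δm_l = +3 (E1 requires Δm_l = 0, ±1)
(e) allowed
(f) forbidden — Δm_l = +2 (E1 requires Δm_l = 0, ±1)
(g) forbidden — Δm_l = +2 (E1 requires Δm_l = 0, ±1)
(h) allowed
(i) forbidden — Δl = +4 (E1 requires Δl = ±1); Δm_l = +2 (E1 requires Δm_l = 0, ±1)
Total allowed: 3 of 9.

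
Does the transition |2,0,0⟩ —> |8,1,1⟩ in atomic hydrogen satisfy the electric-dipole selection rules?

allowed

l: 0 → 1 (Δl = +1). Δl = ±1 ✓.
m_l: 0 → 1 (Δm_l = +1). |Δm_l| ≤ 1 ✓.
All E1 selection rules are satisfied.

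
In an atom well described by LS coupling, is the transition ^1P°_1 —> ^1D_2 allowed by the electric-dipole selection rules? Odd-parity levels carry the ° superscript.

allowed

Reading off the term symbols: S 0→0, L 1→2, J 1→2, parity odd→even.
Parity must change: odd → even — ok.
ΔJ = 0, ±1 (not J=0↔0): J: 1 → 2, ΔJ = +1 — ok.
ΔS = 0: S: 0 → 0 — ok.
ΔL = 0, ±1 (not L=0↔0): L: 1 → 2, ΔL = +1 — ok.
All four E1 rules are satisfied.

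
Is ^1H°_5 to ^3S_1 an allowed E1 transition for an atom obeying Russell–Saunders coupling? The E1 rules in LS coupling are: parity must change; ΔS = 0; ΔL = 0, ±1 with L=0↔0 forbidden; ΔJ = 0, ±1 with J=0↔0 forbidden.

forbidden

ΔJ = 0, ±1 (not J=0↔0): J: 5 → 1, ΔJ = -4 — fails.
ΔS = 0: S: 0 → 1 — fails.
Parity must change: odd → even — passes.
ΔL = 0, ±1 (not L=0↔0): L: 5 → 0, ΔL = -5 — fails.
Rule(s) violated: ΔS, ΔL, ΔJ.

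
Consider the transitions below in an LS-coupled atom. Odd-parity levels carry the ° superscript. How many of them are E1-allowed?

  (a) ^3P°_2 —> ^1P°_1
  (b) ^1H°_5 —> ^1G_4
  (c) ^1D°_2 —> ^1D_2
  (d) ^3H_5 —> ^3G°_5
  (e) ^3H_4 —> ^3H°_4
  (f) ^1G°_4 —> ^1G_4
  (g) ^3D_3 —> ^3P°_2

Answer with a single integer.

6

(a) forbidden (parity, ΔS fail)
(b) allowed
(c) allowed
(d) allowed
(e) allowed
(f) allowed
(g) allowed
Total allowed: 6 of 7.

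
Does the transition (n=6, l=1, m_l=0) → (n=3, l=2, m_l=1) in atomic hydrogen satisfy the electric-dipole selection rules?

allowed

Initial l = 1, final l = 2, so Δl = +1. E1 requires Δl = ±1: passes.
m_l: 0 → 1 (Δm_l = +1). |Δm_l| ≤ 1 passes.
All E1 selection rules are satisfied.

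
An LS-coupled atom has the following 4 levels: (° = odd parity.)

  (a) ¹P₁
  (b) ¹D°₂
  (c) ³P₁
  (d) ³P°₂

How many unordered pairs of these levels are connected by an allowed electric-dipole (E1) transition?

(a)–(b): allowed.
(a)–(c): forbidden (parity, ΔS).
(a)–(d): forbidden (ΔS).
(b)–(c): forbidden (ΔS).
(b)–(d): forbidden (parity, ΔS).
(c)–(d): allowed.
Allowed pairs: 2 of 6.

2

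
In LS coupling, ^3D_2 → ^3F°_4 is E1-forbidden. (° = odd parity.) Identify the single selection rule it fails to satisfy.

the ΔJ = 0, ±1 rule

Parity must change: even → odd — ok.
ΔS = 0: S: 1 → 1 — ok.
ΔL = 0, ±1 (not L=0↔0): L: 2 → 3, ΔL = +1 — ok.
ΔJ = 0, ±1 (not J=0↔0): J: 2 → 4, ΔJ = +2 — fails.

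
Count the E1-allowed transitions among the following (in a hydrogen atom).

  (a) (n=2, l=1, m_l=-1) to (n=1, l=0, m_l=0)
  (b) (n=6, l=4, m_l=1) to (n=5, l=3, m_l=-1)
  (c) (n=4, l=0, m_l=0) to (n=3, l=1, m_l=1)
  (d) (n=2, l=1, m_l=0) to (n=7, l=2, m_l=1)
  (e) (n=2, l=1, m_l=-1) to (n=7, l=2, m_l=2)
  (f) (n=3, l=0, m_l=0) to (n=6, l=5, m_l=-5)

3

(a) allowed
(b) forbidden — Δm_l = -2 (E1 requires Δm_l = 0, ±1)
(c) allowed
(d) allowed
(e) forbidden — Δm_l = +3 (E1 requires Δm_l = 0, ±1)
(f) forbidden — Δl = +5 (E1 requires Δl = ±1); Δm_l = -5 (E1 requires Δm_l = 0, ±1)
Total allowed: 3 of 6.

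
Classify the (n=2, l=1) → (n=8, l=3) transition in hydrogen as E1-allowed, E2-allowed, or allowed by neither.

Δl = 3 − 1 = +2; l_i + l_f = 4.
E1 (Δl = ±1): not satisfied.
E2 (Δl = 0,±2, l_i+l_f ≥ 2): satisfied.

E2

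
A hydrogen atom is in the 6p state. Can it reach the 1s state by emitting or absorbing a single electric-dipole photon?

allowed

Initial l = 1, final l = 0, so Δl = -1. E1 requires Δl = ±1: satisfied.
All E1 selection rules are satisfied.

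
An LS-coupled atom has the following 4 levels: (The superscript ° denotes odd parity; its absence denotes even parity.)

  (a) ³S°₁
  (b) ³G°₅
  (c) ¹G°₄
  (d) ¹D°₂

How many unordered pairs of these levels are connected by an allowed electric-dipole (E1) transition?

(a)–(b): forbidden (parity, ΔL, ΔJ).
(a)–(c): forbidden (parity, ΔS, ΔL, ΔJ).
(a)–(d): forbidden (parity, ΔS, ΔL).
(b)–(c): forbidden (parity, ΔS).
(b)–(d): forbidden (parity, ΔS, ΔL, ΔJ).
(c)–(d): forbidden (parity, ΔL, ΔJ).
Allowed pairs: 0 of 6.

0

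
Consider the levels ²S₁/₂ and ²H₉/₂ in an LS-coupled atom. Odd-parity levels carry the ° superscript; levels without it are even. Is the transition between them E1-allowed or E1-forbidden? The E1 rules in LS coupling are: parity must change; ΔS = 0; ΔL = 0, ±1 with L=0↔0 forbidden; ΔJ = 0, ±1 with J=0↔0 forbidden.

forbidden

Initial level: S=1/2, L=0, J=1/2, parity even. Final level: S=1/2, L=5, J=9/2, parity even.
Parity must change: even → even — violated.
ΔS = 0: S: 1/2 → 1/2 — satisfied.
ΔL = 0, ±1 (not L=0↔0): L: 0 → 5, ΔL = +5 — violated.
ΔJ = 0, ±1 (not J=0↔0): J: 1/2 → 9/2, ΔJ = +4 — violated.
Rule(s) violated: parity, ΔL, ΔJ.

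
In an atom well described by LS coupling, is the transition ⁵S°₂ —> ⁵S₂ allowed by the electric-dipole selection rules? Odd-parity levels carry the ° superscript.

Reading off the term symbols: S 2→2, L 0→0, J 2→2, parity odd→even.
Parity must change: odd → even — passes.
ΔS = 0: S: 2 → 2 — passes.
ΔL = 0, ±1 (not L=0↔0): L: 0 → 0, ΔL = +0 — fails.
ΔJ = 0, ±1 (not J=0↔0): J: 2 → 2, ΔJ = +0 — passes.
Rule(s) violated: ΔL.

forbidden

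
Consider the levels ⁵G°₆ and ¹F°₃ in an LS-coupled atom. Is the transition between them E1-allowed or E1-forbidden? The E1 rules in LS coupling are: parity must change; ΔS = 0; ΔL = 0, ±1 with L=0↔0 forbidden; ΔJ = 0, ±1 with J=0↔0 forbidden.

forbidden

Reading off the term symbols: S 2→0, L 4→3, J 6→3, parity odd→odd.
Parity must change: odd → odd — ✗.
ΔS = 0: S: 2 → 0 — ✗.
ΔL = 0, ±1 (not L=0↔0): L: 4 → 3, ΔL = -1 — ✓.
ΔJ = 0, ±1 (not J=0↔0): J: 6 → 3, ΔJ = -3 — ✗.
Rule(s) violated: parity, ΔS, ΔJ.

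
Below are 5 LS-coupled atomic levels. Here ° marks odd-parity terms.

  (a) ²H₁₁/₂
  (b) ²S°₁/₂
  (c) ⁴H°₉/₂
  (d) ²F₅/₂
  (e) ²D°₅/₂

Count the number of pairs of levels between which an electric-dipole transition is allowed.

1

(a)–(b): forbidden (ΔL, ΔJ).
(a)–(c): forbidden (ΔS).
(a)–(d): forbidden (parity, ΔL, ΔJ).
(a)–(e): forbidden (ΔL, ΔJ).
(b)–(c): forbidden (parity, ΔS, ΔL, ΔJ).
(b)–(d): forbidden (ΔL, ΔJ).
(b)–(e): forbidden (parity, ΔL, ΔJ).
(c)–(d): forbidden (ΔS, ΔL, ΔJ).
(c)–(e): forbidden (parity, ΔS, ΔL, ΔJ).
(d)–(e): allowed.
Allowed pairs: 1 of 10.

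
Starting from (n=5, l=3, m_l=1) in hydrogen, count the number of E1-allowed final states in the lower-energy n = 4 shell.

3

E1 requires Δl = ±1, so l_f ∈ {2, 4}; with 0 ≤ l_f ≤ n_f−1 = 3, the allowed l_f values are {2}.
For l_f = 2: m_f ∈ {m_i−1, m_i, m_i+1} ∩ [−2, 2] = {0, 1, 2} → 3 states.
Total: 3.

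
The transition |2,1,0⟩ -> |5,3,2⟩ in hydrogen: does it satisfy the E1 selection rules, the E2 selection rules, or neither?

Δl = 3 − 1 = +2; l_i + l_f = 4.
Δm_l = +2.
E1 (Δl = ±1, |Δm_l| ≤ 1): not satisfied.
E2 (Δl = 0,±2, l_i+l_f ≥ 2, |Δm_l| ≤ 2): satisfied.

E2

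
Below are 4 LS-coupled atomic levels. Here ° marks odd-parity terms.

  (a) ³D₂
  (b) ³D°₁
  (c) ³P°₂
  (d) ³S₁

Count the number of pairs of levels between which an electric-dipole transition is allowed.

(a)–(b): allowed.
(a)–(c): allowed.
(a)–(d): forbidden (parity, ΔL).
(b)–(c): forbidden (parity).
(b)–(d): forbidden (ΔL).
(c)–(d): allowed.
Allowed pairs: 3 of 6.

3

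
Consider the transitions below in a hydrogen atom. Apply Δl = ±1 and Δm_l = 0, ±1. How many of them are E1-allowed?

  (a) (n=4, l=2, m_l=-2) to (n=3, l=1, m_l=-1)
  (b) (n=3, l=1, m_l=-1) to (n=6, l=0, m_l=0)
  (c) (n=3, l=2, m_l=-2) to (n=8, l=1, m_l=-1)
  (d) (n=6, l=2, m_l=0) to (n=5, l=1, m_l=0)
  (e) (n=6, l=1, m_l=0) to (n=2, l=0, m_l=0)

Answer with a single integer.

(a) allowed
(b) allowed
(c) allowed
(d) allowed
(e) allowed
Total allowed: 5 of 5.

5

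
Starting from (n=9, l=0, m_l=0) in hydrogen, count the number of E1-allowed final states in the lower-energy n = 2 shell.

3

E1 requires Δl = ±1, so l_f ∈ {-1, 1}; with 0 ≤ l_f ≤ n_f−1 = 1, the allowed l_f values are {1}.
For l_f = 1: m_f ∈ {m_i−1, m_i, m_i+1} ∩ [−1, 1] = {-1, 0, 1} → 3 states.
Total: 3.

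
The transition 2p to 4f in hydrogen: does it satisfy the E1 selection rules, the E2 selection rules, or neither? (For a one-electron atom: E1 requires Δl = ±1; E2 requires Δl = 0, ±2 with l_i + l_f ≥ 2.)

E2

Δl = 3 − 1 = +2; l_i + l_f = 4.
E1 (Δl = ±1): not satisfied.
E2 (Δl = 0,±2, l_i+l_f ≥ 2): satisfied.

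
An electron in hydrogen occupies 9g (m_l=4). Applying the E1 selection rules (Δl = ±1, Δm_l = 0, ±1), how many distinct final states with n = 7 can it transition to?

E1 requires Δl = ±1, so l_f ∈ {3, 5}; with 0 ≤ l_f ≤ n_f−1 = 6, the allowed l_f values are {3, 5}.
For l_f = 3: m_f ∈ {m_i−1, m_i, m_i+1} ∩ [−3, 3] = {3} → 1 state.
For l_f = 5: m_f ∈ {m_i−1, m_i, m_i+1} ∩ [−5, 5] = {3, 4, 5} → 3 states.
Total: 4.

4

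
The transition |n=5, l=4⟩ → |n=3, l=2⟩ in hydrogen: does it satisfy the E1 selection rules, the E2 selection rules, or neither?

E2

Δl = 2 − 4 = -2; l_i + l_f = 6.
E1 (Δl = ±1): not satisfied.
E2 (Δl = 0,±2, l_i+l_f ≥ 2): satisfied.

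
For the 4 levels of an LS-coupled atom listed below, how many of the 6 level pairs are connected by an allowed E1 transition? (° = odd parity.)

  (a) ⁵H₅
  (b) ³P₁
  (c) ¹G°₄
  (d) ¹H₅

(a)–(b): forbidden (parity, ΔS, ΔL, ΔJ).
(a)–(c): forbidden (ΔS).
(a)–(d): forbidden (parity, ΔS).
(b)–(c): forbidden (ΔS, ΔL, ΔJ).
(b)–(d): forbidden (parity, ΔS, ΔL, ΔJ).
(c)–(d): allowed.
Allowed pairs: 1 of 6.

1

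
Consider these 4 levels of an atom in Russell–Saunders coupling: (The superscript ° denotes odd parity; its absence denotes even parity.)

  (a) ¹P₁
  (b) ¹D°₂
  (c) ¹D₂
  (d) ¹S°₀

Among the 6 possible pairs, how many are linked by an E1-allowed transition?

3

(a)–(b): allowed.
(a)–(c): forbidden (parity).
(a)–(d): allowed.
(b)–(c): allowed.
(b)–(d): forbidden (parity, ΔL, ΔJ).
(c)–(d): forbidden (ΔL, ΔJ).
Allowed pairs: 3 of 6.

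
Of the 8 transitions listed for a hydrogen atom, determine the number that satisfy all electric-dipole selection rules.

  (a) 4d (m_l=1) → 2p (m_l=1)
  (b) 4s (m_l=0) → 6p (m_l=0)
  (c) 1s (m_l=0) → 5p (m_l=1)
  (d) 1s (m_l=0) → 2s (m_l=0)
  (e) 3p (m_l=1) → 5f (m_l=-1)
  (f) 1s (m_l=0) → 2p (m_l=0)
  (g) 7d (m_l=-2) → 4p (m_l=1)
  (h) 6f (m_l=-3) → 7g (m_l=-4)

(a) allowed
(b) allowed
(c) allowed
(d) forbidden — Δl = +0 (E1 requires Δl = ±1)
(e) forbidden — Δl = +2 (E1 requires Δl = ±1); Δm_l = -2 (E1 requires Δm_l = 0, ±1)
(f) allowed
(g) forbidden — Δm_l = +3 (E1 requires Δm_l = 0, ±1)
(h) allowed
Total allowed: 5 of 8.

5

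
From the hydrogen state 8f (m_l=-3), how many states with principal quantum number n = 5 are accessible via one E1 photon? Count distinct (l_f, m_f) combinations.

4

E1 requires Δl = ±1, so l_f ∈ {2, 4}; with 0 ≤ l_f ≤ n_f−1 = 4, the allowed l_f values are {2, 4}.
For l_f = 2: m_f ∈ {m_i−1, m_i, m_i+1} ∩ [−2, 2] = {-2} → 1 state.
For l_f = 4: m_f ∈ {m_i−1, m_i, m_i+1} ∩ [−4, 4] = {-4, -3, -2} → 3 states.
Total: 4.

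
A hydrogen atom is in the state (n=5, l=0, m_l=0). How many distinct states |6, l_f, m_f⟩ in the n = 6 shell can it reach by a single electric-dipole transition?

3

E1 requires Δl = ±1, so l_f ∈ {-1, 1}; with 0 ≤ l_f ≤ n_f−1 = 5, the allowed l_f values are {1}.
For l_f = 1: m_f ∈ {m_i−1, m_i, m_i+1} ∩ [−1, 1] = {-1, 0, 1} → 3 states.
Total: 3.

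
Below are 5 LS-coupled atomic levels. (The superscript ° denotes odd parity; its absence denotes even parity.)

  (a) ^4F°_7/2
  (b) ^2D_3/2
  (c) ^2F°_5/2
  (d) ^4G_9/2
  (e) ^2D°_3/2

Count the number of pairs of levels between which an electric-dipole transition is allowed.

3

(a)–(b): forbidden (ΔS, ΔJ).
(a)–(c): forbidden (parity, ΔS).
(a)–(d): allowed.
(a)–(e): forbidden (parity, ΔS, ΔJ).
(b)–(c): allowed.
(b)–(d): forbidden (parity, ΔS, ΔL, ΔJ).
(b)–(e): allowed.
(c)–(d): forbidden (ΔS, ΔJ).
(c)–(e): forbidden (parity).
(d)–(e): forbidden (ΔS, ΔL, ΔJ).
Allowed pairs: 3 of 10.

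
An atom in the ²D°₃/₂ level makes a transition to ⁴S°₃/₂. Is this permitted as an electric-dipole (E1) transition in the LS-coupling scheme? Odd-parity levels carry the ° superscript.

Initial level: S=1/2, L=2, J=3/2, parity odd. Final level: S=3/2, L=0, J=3/2, parity odd.
ΔS = 0: S: 1/2 → 3/2 — ✗.
ΔJ = 0, ±1 (not J=0↔0): J: 3/2 → 3/2, ΔJ = +0 — ✓.
ΔL = 0, ±1 (not L=0↔0): L: 2 → 0, ΔL = -2 — ✗.
Parity must change: odd → odd — ✗.
Rule(s) violated: parity, ΔS, ΔL.

forbidden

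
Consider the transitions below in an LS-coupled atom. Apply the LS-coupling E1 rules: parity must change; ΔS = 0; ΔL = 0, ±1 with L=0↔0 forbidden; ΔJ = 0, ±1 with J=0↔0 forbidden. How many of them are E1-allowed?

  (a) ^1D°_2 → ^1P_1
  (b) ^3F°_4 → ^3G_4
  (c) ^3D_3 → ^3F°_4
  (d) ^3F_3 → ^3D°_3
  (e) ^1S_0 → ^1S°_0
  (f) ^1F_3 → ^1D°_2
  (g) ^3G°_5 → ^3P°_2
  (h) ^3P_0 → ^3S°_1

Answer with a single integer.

6

(a) allowed
(b) allowed
(c) allowed
(d) allowed
(e) forbidden (ΔL, ΔJ fail)
(f) allowed
(g) forbidden (parity, ΔL, ΔJ fail)
(h) allowed
Total allowed: 6 of 8.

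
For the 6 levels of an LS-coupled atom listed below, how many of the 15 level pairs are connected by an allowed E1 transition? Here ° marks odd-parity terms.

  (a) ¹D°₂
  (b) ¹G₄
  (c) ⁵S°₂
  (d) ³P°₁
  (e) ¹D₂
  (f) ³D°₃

1

(a)–(b): forbidden (ΔL, ΔJ).
(a)–(c): forbidden (parity, ΔS, ΔL).
(a)–(d): forbidden (parity, ΔS).
(a)–(e): allowed.
(a)–(f): forbidden (parity, ΔS).
(b)–(c): forbidden (ΔS, ΔL, ΔJ).
(b)–(d): forbidden (ΔS, ΔL, ΔJ).
(b)–(e): forbidden (parity, ΔL, ΔJ).
(b)–(f): forbidden (ΔS, ΔL).
(c)–(d): forbidden (parity, ΔS).
(c)–(e): forbidden (ΔS, ΔL).
(c)–(f): forbidden (parity, ΔS, ΔL).
(d)–(e): forbidden (ΔS).
(d)–(f): forbidden (parity, ΔJ).
(e)–(f): forbidden (ΔS).
Allowed pairs: 1 of 15.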